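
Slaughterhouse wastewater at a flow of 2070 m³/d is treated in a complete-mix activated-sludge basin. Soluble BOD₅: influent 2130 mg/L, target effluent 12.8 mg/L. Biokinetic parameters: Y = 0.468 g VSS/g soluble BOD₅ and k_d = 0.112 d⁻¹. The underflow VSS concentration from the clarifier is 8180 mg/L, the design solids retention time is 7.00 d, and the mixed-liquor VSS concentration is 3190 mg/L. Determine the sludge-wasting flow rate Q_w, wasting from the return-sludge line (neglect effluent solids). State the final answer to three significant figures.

Rearranging the biomass balance for a CMAS with decay, V = Y·Q·ΔS·θ_c / [X·(1+k_d θ_c)] = 0.468 × 2070 × (2130 − 12.8) × 7.00 / [3190 × (1 + 0.112 × 7.00)] = 1.44×10^7 / 5691 = 2523 m³.
Q_w = (V·X)/(θ_c X_r) = 2523 × 3190 / (7.00 × 8180) = 140.5 m³/d.

Q_w ≈ 141 m³/d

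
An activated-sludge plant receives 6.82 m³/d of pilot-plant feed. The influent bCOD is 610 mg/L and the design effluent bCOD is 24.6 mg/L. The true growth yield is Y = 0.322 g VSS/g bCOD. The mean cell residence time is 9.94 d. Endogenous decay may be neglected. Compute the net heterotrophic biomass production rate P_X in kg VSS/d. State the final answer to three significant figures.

P_X ≈ 1.29 kg VSS/d

No decay correction is needed, so Y_obs = Y = 0.322.
Substrate removed = Q·(S₀ − S) = 6.82 m³/d × (610 − 24.6) g/m³ = 3.99×10^3 g/d = 3.992 kg/d.
Biomass produced: P_X = Y_obs·Q·ΔS = 0.3220 × 3.992 ≈ 1.286 kg VSS/d.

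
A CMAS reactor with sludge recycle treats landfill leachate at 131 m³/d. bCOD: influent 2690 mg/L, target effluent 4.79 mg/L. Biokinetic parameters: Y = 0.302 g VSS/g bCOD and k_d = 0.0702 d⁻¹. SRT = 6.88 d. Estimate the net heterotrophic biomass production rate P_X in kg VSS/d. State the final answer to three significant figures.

Correct the yield for decay: Y_obs = Y/(1 + k_d θ_c) = 0.302 / (1 + 0.0702 × 6.88) = 0.302 / 1.483 = 0.2036.
Mass of bCOD removed per day: Q(S₀ − S) = 131 × 2685 g/m³ = 351.8 kg/d.
Biomass produced: P_X = Y_obs·Q·ΔS = 0.2036 × 351.8 ≈ 71.63 kg VSS/d.

P_X ≈ 71.6 kg VSS/d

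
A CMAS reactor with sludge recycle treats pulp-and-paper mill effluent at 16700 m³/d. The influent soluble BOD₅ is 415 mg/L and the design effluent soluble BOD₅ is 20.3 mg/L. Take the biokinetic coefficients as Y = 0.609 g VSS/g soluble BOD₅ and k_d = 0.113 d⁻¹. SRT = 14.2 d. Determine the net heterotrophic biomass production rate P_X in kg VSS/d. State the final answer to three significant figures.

Correct the yield for decay: Y_obs = Y/(1 + k_d θ_c) = 0.609 / (1 + 0.113 × 14.2) = 0.609 / 2.605 = 0.2338.
Mass of soluble BOD₅ removed per day: Q(S₀ − S) = 16700 × 394.7 g/m³ = 6591 kg/d.
So the net sludge growth is P_X = 0.2338 × 6591 = 1541 kg VSS/d.

P_X ≈ 1540 kg VSS/d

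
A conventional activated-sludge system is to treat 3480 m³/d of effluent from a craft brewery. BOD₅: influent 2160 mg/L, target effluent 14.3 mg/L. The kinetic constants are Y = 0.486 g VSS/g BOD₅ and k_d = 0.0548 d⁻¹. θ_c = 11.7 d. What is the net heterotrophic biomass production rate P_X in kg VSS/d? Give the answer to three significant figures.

P_X ≈ 2210 kg VSS/d

Observed yield with endogenous decay: Y_obs = Y / (1 + k_d·θ_c) = 0.486 / (1 + 0.0548 × 11.7) = 0.486 / 1.641 = 0.2961 g VSS/g BOD₅.
Mass of BOD₅ removed per day: Q(S₀ − S) = 3480 × 2146 g/m³ = 7467 kg/d.
Biomass produced: P_X = Y_obs·Q·ΔS = 0.2961 × 7467 ≈ 2211 kg VSS/d.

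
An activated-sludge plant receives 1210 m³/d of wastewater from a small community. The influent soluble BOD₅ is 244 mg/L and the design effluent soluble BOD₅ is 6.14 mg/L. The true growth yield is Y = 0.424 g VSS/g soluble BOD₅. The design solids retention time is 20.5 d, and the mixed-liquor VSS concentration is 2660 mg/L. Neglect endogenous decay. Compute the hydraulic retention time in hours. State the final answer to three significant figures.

τ ≈ 18.7 h

Biomass mass balance (decay neglected): V·X = Y·Q·(S₀ − S)·θ_c, so V = 0.424 × 1210 × (244 − 6.14) × 20.5 / 2660 = 940.5 m³.
τ = V/Q = 940.5/1210 = 0.7772 d, or 18.65 h.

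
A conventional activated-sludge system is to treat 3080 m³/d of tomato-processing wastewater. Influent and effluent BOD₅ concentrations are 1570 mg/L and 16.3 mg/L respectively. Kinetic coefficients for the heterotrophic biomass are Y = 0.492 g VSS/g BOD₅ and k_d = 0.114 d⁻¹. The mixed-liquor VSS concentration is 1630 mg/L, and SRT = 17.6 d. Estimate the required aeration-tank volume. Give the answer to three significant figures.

From the SRT design equation V = Y Q (S₀−S) θ_c / [X (1 + k_d θ_c)] = 0.492 × 3080 × (1570 − 16.3) × 17.6 / [1630 × (1 + 0.114 × 17.6)] = 4.14×10^7 / 4900 = 8456 m³.

V ≈ 8460 m³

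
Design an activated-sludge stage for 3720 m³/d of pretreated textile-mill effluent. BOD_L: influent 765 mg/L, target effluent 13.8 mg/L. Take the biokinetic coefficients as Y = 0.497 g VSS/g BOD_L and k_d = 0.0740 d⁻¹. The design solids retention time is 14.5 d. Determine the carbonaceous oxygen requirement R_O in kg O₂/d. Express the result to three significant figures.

Observed yield with endogenous decay: Y_obs = Y / (1 + k_d·θ_c) = 0.497 / (1 + 0.0740 × 14.5) = 0.497 / 2.073 = 0.2397 g VSS/g BOD_L.
Q·(S₀ − S) = 3720 × (765 − 13.8) × 10⁻³ = 2794 kg/d removed.
Net sludge production P_X = 0.2397 × 2794 = 670.0 kg VSS/d.
R_O = Q·(S₀ − S) − 1.42·P_X = 2794 − 1.42 × 670.0 = 1843 kg O₂/d.

R_O ≈ 1840 kg O₂/d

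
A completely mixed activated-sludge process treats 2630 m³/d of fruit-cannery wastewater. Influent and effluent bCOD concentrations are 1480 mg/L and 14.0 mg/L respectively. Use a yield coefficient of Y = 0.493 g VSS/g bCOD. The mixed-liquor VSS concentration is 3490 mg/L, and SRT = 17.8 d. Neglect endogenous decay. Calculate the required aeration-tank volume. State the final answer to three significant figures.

V ≈ 9690 m³

With k_d = 0 the design equation reduces to V = Y Q (S₀−S) θ_c / X = 0.493 × 2630 × (1480 − 14.0) × 17.8 / 3490 = 9695 m³.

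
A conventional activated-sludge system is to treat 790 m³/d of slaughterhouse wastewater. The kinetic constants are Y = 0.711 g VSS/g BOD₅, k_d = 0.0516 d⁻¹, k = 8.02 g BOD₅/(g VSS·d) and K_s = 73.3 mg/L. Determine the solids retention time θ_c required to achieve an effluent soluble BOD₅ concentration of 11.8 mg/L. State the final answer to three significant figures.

θ_c ≈ 1.35 d

At the target effluent, Y k S/(K_s+S) = 0.711×8.02×11.8/85.10 = 0.7907 d⁻¹.
Then 1/θ_c = μ − k_d = 0.7907 − 0.0516 = 0.7391 d⁻¹, giving θ_c = 1.353 d.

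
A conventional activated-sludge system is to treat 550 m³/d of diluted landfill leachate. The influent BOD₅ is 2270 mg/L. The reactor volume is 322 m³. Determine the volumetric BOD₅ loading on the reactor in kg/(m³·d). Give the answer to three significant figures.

L_v = Q S₀ / V = 550 × 2270 × 10⁻³ / 322.0 = 3.877 kg/(m³·d).

L_v ≈ 3.88 kg BOD₅/(m³·d)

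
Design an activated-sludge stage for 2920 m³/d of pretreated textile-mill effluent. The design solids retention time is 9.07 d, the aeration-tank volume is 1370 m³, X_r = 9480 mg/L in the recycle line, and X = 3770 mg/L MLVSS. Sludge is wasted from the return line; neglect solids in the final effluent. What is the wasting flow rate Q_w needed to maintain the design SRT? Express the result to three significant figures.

Q_w ≈ 60.1 m³/d

θ_c = V·X/(Q_w·X_r) when wasting from the recycle, so Q_w = V·X/(θ_c·X_r) = 1370 × 3770 / (9.07 × 9480) = 60.07 m³/d.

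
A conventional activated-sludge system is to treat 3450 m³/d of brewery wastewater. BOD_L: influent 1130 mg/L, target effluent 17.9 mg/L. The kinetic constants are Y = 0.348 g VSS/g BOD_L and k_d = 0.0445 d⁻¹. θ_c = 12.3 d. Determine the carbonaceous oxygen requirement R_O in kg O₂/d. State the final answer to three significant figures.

R_O ≈ 2610 kg O₂/d

The observed yield is Y_obs = Y/(1 + k_d·θ_c) = 0.348 / (1 + 0.0445 × 12.3) = 0.348 / 1.547 = 0.2249 g VSS per g BOD_L removed.
ΔS = 1130 − 17.9 = 1112 mg/L, so the substrate removal rate is 3450 × 1112/1000 = 3837 kg BOD_L/d.
Net sludge production P_X = 0.2249 × 3837 = 862.9 kg VSS/d.
Carbonaceous O₂ demand = substrate oxidised − cell-mass equivalent = 3837 − 1.42 × 862.9 = 2611 kg O₂/d.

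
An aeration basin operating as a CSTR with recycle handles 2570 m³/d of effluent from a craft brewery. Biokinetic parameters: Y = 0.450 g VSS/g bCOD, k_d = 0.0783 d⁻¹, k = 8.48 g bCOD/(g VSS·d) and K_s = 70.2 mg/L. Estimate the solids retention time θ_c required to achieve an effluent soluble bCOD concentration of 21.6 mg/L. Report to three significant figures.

θ_c ≈ 1.22 d

Specific growth rate at S = 21.6 mg/L: μ = YkS/(K_s+S) = 0.450·8.48·21.6/(70.2+21.6) = 0.8979 d⁻¹.
1/θ_c = 0.8979 − 0.0783 = 0.8196 d⁻¹, so θ_c = 1.220 d.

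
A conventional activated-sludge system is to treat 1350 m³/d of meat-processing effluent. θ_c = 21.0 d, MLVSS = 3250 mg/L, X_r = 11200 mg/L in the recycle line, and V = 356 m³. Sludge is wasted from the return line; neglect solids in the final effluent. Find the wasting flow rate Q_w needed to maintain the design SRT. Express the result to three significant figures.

Q_w ≈ 4.92 m³/d

θ_c = V·X/(Q_w·X_r) when wasting from the recycle, so Q_w = V·X/(θ_c·X_r) = 356.0 × 3250 / (21.0 × 11200) = 4.919 m³/d.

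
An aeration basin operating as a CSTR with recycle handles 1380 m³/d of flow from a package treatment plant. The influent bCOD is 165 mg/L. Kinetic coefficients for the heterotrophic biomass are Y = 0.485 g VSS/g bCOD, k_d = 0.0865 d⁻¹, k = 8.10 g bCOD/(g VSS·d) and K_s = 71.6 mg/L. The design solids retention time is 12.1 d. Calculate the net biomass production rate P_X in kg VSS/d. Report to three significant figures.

P_X ≈ 52.9 kg VSS/d

For a completely mixed reactor with recycle the Lawrence–McCarty relation gives S = K_s·(1 + k_d·θ_c) / [θ_c·(Y·k − k_d) − 1] = 71.6 × (1 + 0.0865 × 12.1) / [12.1 × (0.485 × 8.10 − 0.0865) − 1] = 146.5 / 45.49 = 3.221 mg/L.
Observed yield with endogenous decay: Y_obs = Y / (1 + k_d·θ_c) = 0.485 / (1 + 0.0865 × 12.1) = 0.485 / 2.047 = 0.2370 g VSS/g bCOD.
Mass of bCOD removed per day: Q(S₀ − S) = 1380 × 161.8 g/m³ = 223.3 kg/d.
Net biomass production P_X = Y_obs × Q·(S₀ − S) = 0.2370 × 223.3 = 52.91 kg VSS/d.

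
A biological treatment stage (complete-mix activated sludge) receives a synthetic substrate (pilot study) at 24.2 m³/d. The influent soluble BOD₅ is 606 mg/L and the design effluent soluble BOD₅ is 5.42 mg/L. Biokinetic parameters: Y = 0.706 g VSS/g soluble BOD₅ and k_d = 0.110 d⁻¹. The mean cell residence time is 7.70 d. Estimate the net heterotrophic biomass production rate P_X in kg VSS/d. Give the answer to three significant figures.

Y_obs = Y / (1 + k_d θ_c) = 0.706 / (1 + 0.110 × 7.70) = 0.706 / 1.847 = 0.3822.
Substrate removed = Q·(S₀ − S) = 24.2 m³/d × (606 − 5.42) g/m³ = 1.45×10^4 g/d = 14.53 kg/d.
P_X = Y_obs · Q(S₀ − S) = 0.3822 × 14.53 = 5.556 kg VSS/d.

P_X ≈ 5.56 kg VSS/d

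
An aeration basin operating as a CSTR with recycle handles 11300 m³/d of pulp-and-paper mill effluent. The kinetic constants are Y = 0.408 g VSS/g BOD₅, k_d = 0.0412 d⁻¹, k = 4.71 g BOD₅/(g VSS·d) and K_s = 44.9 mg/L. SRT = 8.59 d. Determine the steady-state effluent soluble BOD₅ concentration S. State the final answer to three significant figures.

S ≈ 4.01 mg/L

Effluent substrate depends only on kinetics and SRT: S = K_s(1 + k_d θ_c) / [θ_c(Yk − k_d) − 1] = 44.9 × (1 + 0.0412 × 8.59) / [8.59 × (0.408 × 4.71 − 0.0412) − 1] = 60.79 / 15.15 = 4.012 mg/L.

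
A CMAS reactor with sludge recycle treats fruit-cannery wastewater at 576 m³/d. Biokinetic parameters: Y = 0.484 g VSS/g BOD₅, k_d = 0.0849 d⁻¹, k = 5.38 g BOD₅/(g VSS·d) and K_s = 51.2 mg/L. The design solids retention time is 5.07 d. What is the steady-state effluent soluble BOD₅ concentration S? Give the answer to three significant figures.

S ≈ 6.22 mg/L

Effluent substrate depends only on kinetics and SRT: S = K_s(1 + k_d θ_c) / [θ_c(Yk − k_d) − 1] = 51.2 × (1 + 0.0849 × 5.07) / [5.07 × (0.484 × 5.38 − 0.0849) − 1] = 73.24 / 11.77 = 6.222 mg/L.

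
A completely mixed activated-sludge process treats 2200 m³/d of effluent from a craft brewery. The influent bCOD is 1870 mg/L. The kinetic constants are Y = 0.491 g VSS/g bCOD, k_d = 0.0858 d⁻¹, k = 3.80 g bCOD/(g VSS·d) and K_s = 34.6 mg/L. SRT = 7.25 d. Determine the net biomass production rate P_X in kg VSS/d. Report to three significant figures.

From the Monod/SRT balance for a CMAS, S = K_s·(1+k_d θ_c)/[θ_c·(Y k − k_d) − 1] = 34.6 × (1 + 0.0858 × 7.25) / [7.25 × (0.491 × 3.80 − 0.0858) − 1] = 56.12 / 11.90 = 4.714 mg/L.
Y_obs = Y / (1 + k_d θ_c) = 0.491 / (1 + 0.0858 × 7.25) = 0.491 / 1.622 = 0.3027.
ΔS = 1870 − 4.71 = 1865 mg/L, so the substrate removal rate is 2200 × 1865/1000 = 4104 kg bCOD/d.
Net biomass production P_X = Y_obs × Q·(S₀ − S) = 0.3027 × 4104 = 1242 kg VSS/d.

P_X ≈ 1240 kg VSS/d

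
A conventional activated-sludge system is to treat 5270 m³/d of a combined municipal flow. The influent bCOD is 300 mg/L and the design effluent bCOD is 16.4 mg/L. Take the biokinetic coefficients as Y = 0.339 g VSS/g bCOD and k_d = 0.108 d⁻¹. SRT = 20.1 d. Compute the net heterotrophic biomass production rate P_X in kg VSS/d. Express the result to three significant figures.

Observed yield with endogenous decay: Y_obs = Y / (1 + k_d·θ_c) = 0.339 / (1 + 0.108 × 20.1) = 0.339 / 3.171 = 0.1069 g VSS/g bCOD.
ΔS = 300 − 16.4 = 283.6 mg/L, so the substrate removal rate is 5270 × 283.6/1000 = 1495 kg bCOD/d.
So the net sludge growth is P_X = 0.1069 × 1495 = 159.8 kg VSS/d.

P_X ≈ 160 kg VSS/d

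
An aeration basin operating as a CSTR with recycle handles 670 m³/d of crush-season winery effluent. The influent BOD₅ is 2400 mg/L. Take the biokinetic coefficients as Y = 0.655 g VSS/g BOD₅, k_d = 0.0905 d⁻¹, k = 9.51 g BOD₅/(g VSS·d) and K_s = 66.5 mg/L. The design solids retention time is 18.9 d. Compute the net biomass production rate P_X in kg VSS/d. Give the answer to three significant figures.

For a completely mixed reactor with recycle the Lawrence–McCarty relation gives S = K_s·(1 + k_d·θ_c) / [θ_c·(Y·k − k_d) − 1] = 66.5 × (1 + 0.0905 × 18.9) / [18.9 × (0.655 × 9.51 − 0.0905) − 1] = 180.2 / 115.0 = 1.567 mg/L.
Correct the yield for decay: Y_obs = Y/(1 + k_d θ_c) = 0.655 / (1 + 0.0905 × 18.9) = 0.655 / 2.710 = 0.2417.
Q·(S₀ − S) = 670 × (2400 − 1.57) × 10⁻³ = 1607 kg/d removed.
So the net sludge growth is P_X = 0.2417 × 1607 = 388.3 kg VSS/d.

P_X ≈ 388 kg VSS/d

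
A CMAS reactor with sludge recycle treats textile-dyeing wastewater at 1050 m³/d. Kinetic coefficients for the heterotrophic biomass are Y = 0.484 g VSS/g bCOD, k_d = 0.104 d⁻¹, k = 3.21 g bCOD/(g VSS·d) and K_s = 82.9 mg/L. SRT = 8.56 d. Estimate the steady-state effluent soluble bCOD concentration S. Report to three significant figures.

S ≈ 13.7 mg/L

From the Monod/SRT balance for a CMAS, S = K_s·(1+k_d θ_c)/[θ_c·(Y k − k_d) − 1] = 82.9 × (1 + 0.104 × 8.56) / [8.56 × (0.484 × 3.21 − 0.104) − 1] = 156.7 / 11.41 = 13.73 mg/L.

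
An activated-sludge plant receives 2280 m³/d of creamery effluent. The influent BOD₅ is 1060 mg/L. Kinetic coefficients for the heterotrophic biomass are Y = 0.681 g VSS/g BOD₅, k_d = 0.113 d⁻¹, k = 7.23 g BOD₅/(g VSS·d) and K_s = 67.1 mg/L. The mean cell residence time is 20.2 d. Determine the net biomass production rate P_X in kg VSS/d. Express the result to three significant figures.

P_X ≈ 500 kg VSS/d

For a completely mixed reactor with recycle the Lawrence–McCarty relation gives S = K_s·(1 + k_d·θ_c) / [θ_c·(Y·k − k_d) − 1] = 67.1 × (1 + 0.113 × 20.2) / [20.2 × (0.681 × 7.23 − 0.113) − 1] = 220.3 / 96.17 = 2.290 mg/L.
Y_obs = Y / (1 + k_d θ_c) = 0.681 / (1 + 0.113 × 20.2) = 0.681 / 3.283 = 0.2075.
Q·(S₀ − S) = 2280 × (1060 − 2.29) × 10⁻³ = 2412 kg/d removed.
Biomass produced: P_X = Y_obs·Q·ΔS = 0.2075 × 2412 ≈ 500.3 kg VSS/d.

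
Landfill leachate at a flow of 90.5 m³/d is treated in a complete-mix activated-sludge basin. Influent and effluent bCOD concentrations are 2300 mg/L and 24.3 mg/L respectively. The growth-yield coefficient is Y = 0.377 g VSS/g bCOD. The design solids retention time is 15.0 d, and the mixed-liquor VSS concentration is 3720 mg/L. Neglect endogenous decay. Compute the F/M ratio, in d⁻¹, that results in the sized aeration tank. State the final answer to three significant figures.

With k_d = 0 the design equation reduces to V = Y Q (S₀−S) θ_c / X = 0.377 × 90.5 × (2300 − 24.3) × 15.0 / 3720 = 313.1 m³.
F/M = Q·S₀ / (V·X) = 90.5 × 2300 / (313.1 × 3720) = 0.1787 g bCOD·(g VSS·d)⁻¹.

F/M ≈ 0.179 d⁻¹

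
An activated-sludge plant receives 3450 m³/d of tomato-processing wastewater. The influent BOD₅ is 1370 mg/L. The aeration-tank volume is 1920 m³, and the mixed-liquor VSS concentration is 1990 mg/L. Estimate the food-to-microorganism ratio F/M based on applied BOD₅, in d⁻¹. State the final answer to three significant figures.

F/M = Q·S₀ / (V·X) = 3450 × 1370 / (1920 × 1990) = 1.237 g BOD₅·(g VSS·d)⁻¹.

F/M ≈ 1.24 d⁻¹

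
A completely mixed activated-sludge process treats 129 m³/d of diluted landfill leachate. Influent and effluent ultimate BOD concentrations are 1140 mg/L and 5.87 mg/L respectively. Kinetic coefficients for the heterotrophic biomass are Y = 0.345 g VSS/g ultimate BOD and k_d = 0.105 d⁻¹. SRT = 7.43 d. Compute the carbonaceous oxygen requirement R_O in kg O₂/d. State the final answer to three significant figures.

R_O ≈ 106 kg O₂/d

Y_obs = Y / (1 + k_d θ_c) = 0.345 / (1 + 0.105 × 7.43) = 0.345 / 1.780 = 0.1938.
Substrate removed = Q·(S₀ − S) = 129 m³/d × (1140 − 5.87) g/m³ = 1.46×10^5 g/d = 146.3 kg/d.
Biomass synthesised: P_X = Y_obs × 146.3 = 28.35 kg VSS/d.
R_O = Q·ΔS − 1.42 P_X = 146.3 − 40.26 = 106.0 kg O₂/d.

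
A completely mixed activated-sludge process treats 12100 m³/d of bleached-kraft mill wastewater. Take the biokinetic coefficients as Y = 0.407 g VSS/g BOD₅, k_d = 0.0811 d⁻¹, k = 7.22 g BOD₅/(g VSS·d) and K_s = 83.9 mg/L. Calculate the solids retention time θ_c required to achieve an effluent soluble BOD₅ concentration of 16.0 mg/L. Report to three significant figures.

From 1/θ_c = Y·k·S/(K_s + S) − k_d: Y·k·S/(K_s+S) = 0.407 × 7.22 × 16.0 / (83.9 + 16.0) = 0.4706 d⁻¹.
Then 1/θ_c = μ − k_d = 0.4706 − 0.0811 = 0.3895 d⁻¹, giving θ_c = 2.567 d.

θ_c ≈ 2.57 d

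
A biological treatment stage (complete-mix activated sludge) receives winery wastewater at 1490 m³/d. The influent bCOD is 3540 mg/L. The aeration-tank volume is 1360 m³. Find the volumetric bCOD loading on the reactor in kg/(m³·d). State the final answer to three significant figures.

L_v ≈ 3.88 kg bCOD/(m³·d)

Applied bCOD load per unit volume = Q·S₀/V = (1490 × 3540/1000)/1360 = 3.878 kg bCOD·m⁻³·d⁻¹.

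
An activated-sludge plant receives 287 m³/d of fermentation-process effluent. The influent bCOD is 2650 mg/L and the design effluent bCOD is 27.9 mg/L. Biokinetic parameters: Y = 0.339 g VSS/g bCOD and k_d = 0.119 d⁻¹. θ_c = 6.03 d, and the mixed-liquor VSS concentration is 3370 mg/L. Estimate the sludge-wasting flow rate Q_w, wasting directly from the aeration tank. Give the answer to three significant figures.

Q_w ≈ 44.1 m³/d

Rearranging the biomass balance for a CMAS with decay, V = Y·Q·ΔS·θ_c / [X·(1+k_d θ_c)] = 0.339 × 287 × (2650 − 27.9) × 6.03 / [3370 × (1 + 0.119 × 6.03)] = 1.54×10^6 / 5788 = 265.8 m³.
For wasting at MLVSS concentration, Q_w = V/θ_c = 265.8/6.03 = 44.07 m³/d.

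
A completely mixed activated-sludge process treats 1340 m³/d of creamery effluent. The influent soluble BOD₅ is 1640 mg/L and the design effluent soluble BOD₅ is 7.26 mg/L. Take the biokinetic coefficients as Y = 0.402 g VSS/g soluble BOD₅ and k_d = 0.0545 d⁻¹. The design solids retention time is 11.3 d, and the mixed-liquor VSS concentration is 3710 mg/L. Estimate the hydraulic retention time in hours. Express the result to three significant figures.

From the SRT design equation V = Y Q (S₀−S) θ_c / [X (1 + k_d θ_c)] = 0.402 × 1340 × (1640 − 7.26) × 11.3 / [3710 × (1 + 0.0545 × 11.3)] = 9.94×10^6 / 5995 = 1658 m³.
Hydraulic retention time τ = V/Q = 1658 / 1340 = 1.237 d = 29.69 h.

τ ≈ 29.7 h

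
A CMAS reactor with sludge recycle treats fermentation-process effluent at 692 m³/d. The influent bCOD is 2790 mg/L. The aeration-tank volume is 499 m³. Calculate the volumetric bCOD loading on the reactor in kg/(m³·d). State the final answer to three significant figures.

L_v ≈ 3.87 kg bCOD/(m³·d)

L_v = Q S₀ / V = 692 × 2790 × 10⁻³ / 499.0 = 3.869 kg/(m³·d).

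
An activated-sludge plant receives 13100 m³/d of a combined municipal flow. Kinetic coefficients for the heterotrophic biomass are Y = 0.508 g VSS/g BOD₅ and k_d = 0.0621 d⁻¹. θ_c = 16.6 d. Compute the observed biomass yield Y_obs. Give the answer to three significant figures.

Y_obs ≈ 0.250 g VSS/g BOD₅

Correct the yield for decay: Y_obs = Y/(1 + k_d θ_c) = 0.508 / (1 + 0.0621 × 16.6) = 0.508 / 2.031 = 0.2501.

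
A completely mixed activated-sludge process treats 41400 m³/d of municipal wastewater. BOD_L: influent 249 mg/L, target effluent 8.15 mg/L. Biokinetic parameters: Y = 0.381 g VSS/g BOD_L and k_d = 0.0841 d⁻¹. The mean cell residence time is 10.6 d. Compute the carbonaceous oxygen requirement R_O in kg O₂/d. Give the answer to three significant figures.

R_O ≈ 7120 kg O₂/d

Observed yield with endogenous decay: Y_obs = Y / (1 + k_d·θ_c) = 0.381 / (1 + 0.0841 × 10.6) = 0.381 / 1.891 = 0.2014 g VSS/g BOD_L.
Q·(S₀ − S) = 41400 × (249 − 8.15) × 10⁻³ = 9971 kg/d removed.
Net sludge production P_X = 0.2014 × 9971 = 2009 kg VSS/d.
Carbonaceous O₂ demand = substrate oxidised − cell-mass equivalent = 9971 − 1.42 × 2009 = 7119 kg O₂/d.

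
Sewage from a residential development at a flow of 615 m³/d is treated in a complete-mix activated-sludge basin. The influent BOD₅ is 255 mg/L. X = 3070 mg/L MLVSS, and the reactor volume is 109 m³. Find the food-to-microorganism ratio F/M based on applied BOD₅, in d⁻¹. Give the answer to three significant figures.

F/M = Q·S₀ / (V·X) = 615 × 255 / (109.0 × 3070) = 0.4687 g BOD₅·(g VSS·d)⁻¹.

F/M ≈ 0.469 d⁻¹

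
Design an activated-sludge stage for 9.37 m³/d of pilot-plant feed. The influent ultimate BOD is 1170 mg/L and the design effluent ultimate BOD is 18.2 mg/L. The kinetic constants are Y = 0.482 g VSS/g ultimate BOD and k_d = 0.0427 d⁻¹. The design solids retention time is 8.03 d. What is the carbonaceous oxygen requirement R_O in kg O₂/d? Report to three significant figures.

Observed yield with endogenous decay: Y_obs = Y / (1 + k_d·θ_c) = 0.482 / (1 + 0.0427 × 8.03) = 0.482 / 1.343 = 0.3589 g VSS/g ultimate BOD.
Substrate removed = Q·(S₀ − S) = 9.37 m³/d × (1170 − 18.2) g/m³ = 1.08×10^4 g/d = 10.79 kg/d.
Net sludge production P_X = 0.3589 × 10.79 = 3.874 kg VSS/d.
Carbonaceous O₂ demand = substrate oxidised − cell-mass equivalent = 10.79 − 1.42 × 3.874 = 5.292 kg O₂/d.

R_O ≈ 5.29 kg O₂/d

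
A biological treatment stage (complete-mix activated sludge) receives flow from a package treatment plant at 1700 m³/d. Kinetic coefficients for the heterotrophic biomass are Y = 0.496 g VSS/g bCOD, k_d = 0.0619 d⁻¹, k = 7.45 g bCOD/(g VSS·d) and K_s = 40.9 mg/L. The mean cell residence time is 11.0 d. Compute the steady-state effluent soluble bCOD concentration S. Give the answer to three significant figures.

S ≈ 1.76 mg/L

From the Monod/SRT balance for a CMAS, S = K_s·(1+k_d θ_c)/[θ_c·(Y k − k_d) − 1] = 40.9 × (1 + 0.0619 × 11.0) / [11.0 × (0.496 × 7.45 − 0.0619) − 1] = 68.75 / 38.97 = 1.764 mg/L.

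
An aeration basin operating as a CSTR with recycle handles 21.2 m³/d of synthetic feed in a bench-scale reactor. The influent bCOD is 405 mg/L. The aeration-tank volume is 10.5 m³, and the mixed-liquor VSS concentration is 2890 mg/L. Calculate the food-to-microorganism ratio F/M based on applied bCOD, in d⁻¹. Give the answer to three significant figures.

Food-to-microorganism ratio F/M = Q S₀ / (V X) = 21.2 × 405 / (10.50 × 2890) = 0.2829 d⁻¹.

F/M ≈ 0.283 d⁻¹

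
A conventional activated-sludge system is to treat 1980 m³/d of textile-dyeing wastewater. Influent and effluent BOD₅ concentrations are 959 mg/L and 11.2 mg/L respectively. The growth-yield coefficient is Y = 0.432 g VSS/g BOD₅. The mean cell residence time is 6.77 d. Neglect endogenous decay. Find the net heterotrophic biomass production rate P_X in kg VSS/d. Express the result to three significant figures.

P_X ≈ 811 kg VSS/d

With endogenous decay neglected, the observed yield equals the true yield: Y_obs = Y = 0.432 g VSS/g BOD₅.
ΔS = 959 − 11.2 = 947.8 mg/L, so the substrate removal rate is 1980 × 947.8/1000 = 1877 kg BOD₅/d.
Net biomass production P_X = Y_obs × Q·(S₀ − S) = 0.4320 × 1877 = 810.7 kg VSS/d.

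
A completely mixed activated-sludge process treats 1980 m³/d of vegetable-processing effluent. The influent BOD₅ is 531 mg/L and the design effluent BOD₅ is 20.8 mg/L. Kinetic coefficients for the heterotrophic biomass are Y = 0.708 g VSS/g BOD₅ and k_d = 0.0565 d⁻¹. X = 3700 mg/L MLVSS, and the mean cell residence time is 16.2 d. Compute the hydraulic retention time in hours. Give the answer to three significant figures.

From the SRT design equation V = Y Q (S₀−S) θ_c / [X (1 + k_d θ_c)] = 0.708 × 1980 × (531 − 20.8) × 16.2 / [3700 × (1 + 0.0565 × 16.2)] = 1.16×10^7 / 7087 = 1635 m³.
τ = V/Q = 1635/1980 = 0.8258 d, or 19.82 h.

τ ≈ 19.8 h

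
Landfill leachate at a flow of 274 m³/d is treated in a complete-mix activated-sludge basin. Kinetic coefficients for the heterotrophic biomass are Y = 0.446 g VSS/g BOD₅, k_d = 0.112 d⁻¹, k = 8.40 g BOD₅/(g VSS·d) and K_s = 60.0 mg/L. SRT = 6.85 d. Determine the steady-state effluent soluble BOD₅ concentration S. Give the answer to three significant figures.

S ≈ 4.44 mg/L

From the Monod/SRT balance for a CMAS, S = K_s·(1+k_d θ_c)/[θ_c·(Y k − k_d) − 1] = 60.0 × (1 + 0.112 × 6.85) / [6.85 × (0.446 × 8.40 − 0.112) − 1] = 106.0 / 23.90 = 4.437 mg/L.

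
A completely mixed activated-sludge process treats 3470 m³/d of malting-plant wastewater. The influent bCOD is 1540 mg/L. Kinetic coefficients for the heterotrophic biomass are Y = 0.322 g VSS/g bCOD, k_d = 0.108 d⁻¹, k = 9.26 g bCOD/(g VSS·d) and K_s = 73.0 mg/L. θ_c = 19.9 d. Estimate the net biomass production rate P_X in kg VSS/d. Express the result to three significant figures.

From the Monod/SRT balance for a CMAS, S = K_s·(1+k_d θ_c)/[θ_c·(Y k − k_d) − 1] = 73.0 × (1 + 0.108 × 19.9) / [19.9 × (0.322 × 9.26 − 0.108) − 1] = 229.9 / 56.19 = 4.092 mg/L.
Correct the yield for decay: Y_obs = Y/(1 + k_d θ_c) = 0.322 / (1 + 0.108 × 19.9) = 0.322 / 3.149 = 0.1022.
Q·(S₀ − S) = 3470 × (1540 − 4.09) × 10⁻³ = 5330 kg/d removed.
So the net sludge growth is P_X = 0.1022 × 5330 = 544.9 kg VSS/d.

P_X ≈ 545 kg VSS/d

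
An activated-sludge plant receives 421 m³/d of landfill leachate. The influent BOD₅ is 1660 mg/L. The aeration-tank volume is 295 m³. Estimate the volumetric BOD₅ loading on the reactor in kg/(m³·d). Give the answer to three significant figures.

Volumetric loading L_v = Q·S₀ / V = 421 × 1660 g/m³ / 295.0 m³ = 2369 g/(m³·d) = 2.369 kg BOD₅/(m³·d).

L_v ≈ 2.37 kg BOD₅/(m³·d)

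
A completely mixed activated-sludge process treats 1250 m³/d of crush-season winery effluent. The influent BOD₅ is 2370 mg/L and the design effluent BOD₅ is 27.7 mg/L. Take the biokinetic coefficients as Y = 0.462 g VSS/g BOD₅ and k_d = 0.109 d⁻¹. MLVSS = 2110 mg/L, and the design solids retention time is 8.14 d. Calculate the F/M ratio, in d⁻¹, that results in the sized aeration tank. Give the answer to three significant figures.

From the SRT design equation V = Y Q (S₀−S) θ_c / [X (1 + k_d θ_c)] = 0.462 × 1250 × (2370 − 27.7) × 8.14 / [2110 × (1 + 0.109 × 8.14)] = 1.1×10^7 / 3982 = 2765 m³.
Food-to-microorganism ratio F/M = Q S₀ / (V X) = 1250 × 2370 / (2765 × 2110) = 0.5078 d⁻¹.

F/M ≈ 0.508 d⁻¹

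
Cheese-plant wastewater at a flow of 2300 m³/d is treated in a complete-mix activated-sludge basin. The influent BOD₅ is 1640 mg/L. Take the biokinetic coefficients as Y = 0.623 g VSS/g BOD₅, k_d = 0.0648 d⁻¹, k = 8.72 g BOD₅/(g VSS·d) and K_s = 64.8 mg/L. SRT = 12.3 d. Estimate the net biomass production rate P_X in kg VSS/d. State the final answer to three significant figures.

P_X ≈ 1310 kg VSS/d

From the Monod/SRT balance for a CMAS, S = K_s·(1+k_d θ_c)/[θ_c·(Y k − k_d) − 1] = 64.8 × (1 + 0.0648 × 12.3) / [12.3 × (0.623 × 8.72 − 0.0648) − 1] = 116.4 / 65.02 = 1.791 mg/L.
Y_obs = Y / (1 + k_d θ_c) = 0.623 / (1 + 0.0648 × 12.3) = 0.623 / 1.797 = 0.3467.
Substrate removed = Q·(S₀ − S) = 2300 m³/d × (1640 − 1.79) g/m³ = 3.77×10^6 g/d = 3768 kg/d.
Net biomass production P_X = Y_obs × Q·(S₀ − S) = 0.3467 × 3768 = 1306 kg VSS/d.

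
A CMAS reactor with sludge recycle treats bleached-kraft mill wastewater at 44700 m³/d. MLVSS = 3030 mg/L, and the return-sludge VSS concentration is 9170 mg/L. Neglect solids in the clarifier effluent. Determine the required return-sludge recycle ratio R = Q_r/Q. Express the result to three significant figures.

R ≈ 0.493

R = Q_r/Q = X/(X_r − X) = 3030 / (9170 − 3030) = 0.4935.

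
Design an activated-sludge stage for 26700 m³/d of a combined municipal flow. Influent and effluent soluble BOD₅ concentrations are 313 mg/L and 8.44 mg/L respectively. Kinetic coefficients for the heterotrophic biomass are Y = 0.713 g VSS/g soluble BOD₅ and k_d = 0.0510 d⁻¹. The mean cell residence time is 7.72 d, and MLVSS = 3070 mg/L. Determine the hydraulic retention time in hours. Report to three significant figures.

Steady-state biomass mass balance: V·X·(1 + k_d·θ_c) = Y·Q·(S₀ − S)·θ_c, so V = 0.713 × 26700 × (313 − 8.44) × 7.72 / [3070 × (1 + 0.0510 × 7.72)] = 4.48×10^7 / 4279 = 10461 m³.
τ = V/Q = 10461/26700 = 0.3918 d, or 9.403 h.

τ ≈ 9.40 h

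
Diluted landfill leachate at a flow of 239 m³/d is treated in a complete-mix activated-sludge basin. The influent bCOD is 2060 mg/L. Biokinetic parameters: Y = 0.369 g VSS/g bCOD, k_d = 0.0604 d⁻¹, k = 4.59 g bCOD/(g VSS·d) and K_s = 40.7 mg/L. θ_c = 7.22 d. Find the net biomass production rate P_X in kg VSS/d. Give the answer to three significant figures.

P_X ≈ 126 kg VSS/d

For a completely mixed reactor with recycle the Lawrence–McCarty relation gives S = K_s·(1 + k_d·θ_c) / [θ_c·(Y·k − k_d) − 1] = 40.7 × (1 + 0.0604 × 7.22) / [7.22 × (0.369 × 4.59 − 0.0604) − 1] = 58.45 / 10.79 = 5.416 mg/L.
Y_obs = Y / (1 + k_d θ_c) = 0.369 / (1 + 0.0604 × 7.22) = 0.369 / 1.436 = 0.2569.
Substrate removed = Q·(S₀ − S) = 239 m³/d × (2060 − 5.42) g/m³ = 4.91×10^5 g/d = 491.0 kg/d.
So the net sludge growth is P_X = 0.2569 × 491.0 = 126.2 kg VSS/d.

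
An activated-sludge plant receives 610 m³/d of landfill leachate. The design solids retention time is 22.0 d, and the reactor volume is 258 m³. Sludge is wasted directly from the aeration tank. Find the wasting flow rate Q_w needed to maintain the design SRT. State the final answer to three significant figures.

Q_w ≈ 11.7 m³/d

Wasting from the aeration tank: Q_w = V / θ_c = 258.0 / 22.0 = 11.73 m³/d.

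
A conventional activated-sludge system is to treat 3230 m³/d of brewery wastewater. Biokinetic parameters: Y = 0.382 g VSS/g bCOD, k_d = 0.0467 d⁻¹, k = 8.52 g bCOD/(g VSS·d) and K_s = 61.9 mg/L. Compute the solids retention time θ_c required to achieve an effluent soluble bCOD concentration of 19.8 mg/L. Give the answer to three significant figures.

From 1/θ_c = Y·k·S/(K_s + S) − k_d: Y·k·S/(K_s+S) = 0.382 × 8.52 × 19.8 / (61.9 + 19.8) = 0.7888 d⁻¹.
θ_c = 1/(μ − k_d) = 1/(0.7888 − 0.0467) = 1/0.7421 = 1.348 d.

θ_c ≈ 1.35 d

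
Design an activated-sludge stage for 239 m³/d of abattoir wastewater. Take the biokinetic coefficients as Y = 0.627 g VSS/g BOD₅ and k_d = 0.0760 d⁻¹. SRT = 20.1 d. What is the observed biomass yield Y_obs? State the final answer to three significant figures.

Y_obs ≈ 0.248 g VSS/g BOD₅

The observed yield is Y_obs = Y/(1 + k_d·θ_c) = 0.627 / (1 + 0.0760 × 20.1) = 0.627 / 2.528 = 0.2481 g VSS per g BOD₅ removed.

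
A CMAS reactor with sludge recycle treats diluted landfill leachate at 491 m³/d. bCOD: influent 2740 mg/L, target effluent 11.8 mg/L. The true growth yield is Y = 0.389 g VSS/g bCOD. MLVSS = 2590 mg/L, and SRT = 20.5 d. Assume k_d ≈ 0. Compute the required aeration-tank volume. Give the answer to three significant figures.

V ≈ 4120 m³

Biomass mass balance (decay neglected): V·X = Y·Q·(S₀ − S)·θ_c, so V = 0.389 × 491 × (2740 − 11.8) × 20.5 / 2590 = 4124 m³.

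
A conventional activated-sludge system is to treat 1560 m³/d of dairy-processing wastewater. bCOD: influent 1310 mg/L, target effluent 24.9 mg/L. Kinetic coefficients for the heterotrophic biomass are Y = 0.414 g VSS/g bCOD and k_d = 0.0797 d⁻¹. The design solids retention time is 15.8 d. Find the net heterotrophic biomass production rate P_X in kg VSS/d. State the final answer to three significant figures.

Y_obs = Y / (1 + k_d θ_c) = 0.414 / (1 + 0.0797 × 15.8) = 0.414 / 2.259 = 0.1832.
Mass of bCOD removed per day: Q(S₀ − S) = 1560 × 1285 g/m³ = 2005 kg/d.
Net biomass production P_X = Y_obs × Q·(S₀ − S) = 0.1832 × 2005 = 367.4 kg VSS/d.

P_X ≈ 367 kg VSS/d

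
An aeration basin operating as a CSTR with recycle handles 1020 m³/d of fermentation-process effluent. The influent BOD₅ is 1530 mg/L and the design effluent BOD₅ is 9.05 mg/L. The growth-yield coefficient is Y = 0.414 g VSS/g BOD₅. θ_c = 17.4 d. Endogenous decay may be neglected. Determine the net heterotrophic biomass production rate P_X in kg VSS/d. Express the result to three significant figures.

No decay correction is needed, so Y_obs = Y = 0.414.
Q·(S₀ − S) = 1020 × (1530 − 9.05) × 10⁻³ = 1551 kg/d removed.
P_X = Y_obs · Q(S₀ − S) = 0.4140 × 1551 = 642.3 kg VSS/d.

P_X ≈ 642 kg VSS/d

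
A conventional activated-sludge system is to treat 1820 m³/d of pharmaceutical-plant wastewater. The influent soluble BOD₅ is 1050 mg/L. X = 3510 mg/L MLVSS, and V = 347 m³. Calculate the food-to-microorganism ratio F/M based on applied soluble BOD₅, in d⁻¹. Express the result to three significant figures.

F/M ≈ 1.57 d⁻¹

F/M = Q·S₀ / (V·X) = 1820 × 1050 / (347.0 × 3510) = 1.569 g soluble BOD₅·(g VSS·d)⁻¹.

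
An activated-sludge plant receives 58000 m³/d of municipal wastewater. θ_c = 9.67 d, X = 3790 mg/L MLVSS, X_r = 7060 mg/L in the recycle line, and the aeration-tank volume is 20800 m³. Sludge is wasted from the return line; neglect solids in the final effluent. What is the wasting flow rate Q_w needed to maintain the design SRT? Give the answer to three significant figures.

Q_w = (V·X)/(θ_c X_r) = 20800 × 3790 / (9.67 × 7060) = 1155 m³/d.

Q_w ≈ 1150 m³/d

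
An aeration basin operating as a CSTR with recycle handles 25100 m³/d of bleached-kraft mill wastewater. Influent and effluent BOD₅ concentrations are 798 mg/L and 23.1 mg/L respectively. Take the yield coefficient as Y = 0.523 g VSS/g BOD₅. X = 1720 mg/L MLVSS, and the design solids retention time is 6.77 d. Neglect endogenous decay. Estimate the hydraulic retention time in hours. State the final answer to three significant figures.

Biomass mass balance (decay neglected): V·X = Y·Q·(S₀ − S)·θ_c, so V = 0.523 × 25100 × (798 − 23.1) × 6.77 / 1720 = 40039 m³.
HRT = V/Q = 40039 m³ / 25100 m³·d⁻¹ = 1.595 d × 24 = 38.28 h.

τ ≈ 38.3 h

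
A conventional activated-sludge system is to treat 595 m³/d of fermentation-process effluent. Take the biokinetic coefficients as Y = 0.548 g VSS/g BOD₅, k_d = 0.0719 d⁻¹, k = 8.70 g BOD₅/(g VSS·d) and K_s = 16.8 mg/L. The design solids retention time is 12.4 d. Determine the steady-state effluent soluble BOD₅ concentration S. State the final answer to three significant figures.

For a completely mixed reactor with recycle the Lawrence–McCarty relation gives S = K_s·(1 + k_d·θ_c) / [θ_c·(Y·k − k_d) − 1] = 16.8 × (1 + 0.0719 × 12.4) / [12.4 × (0.548 × 8.70 − 0.0719) − 1] = 31.78 / 57.23 = 0.5553 mg/L.

S ≈ 0.555 mg/L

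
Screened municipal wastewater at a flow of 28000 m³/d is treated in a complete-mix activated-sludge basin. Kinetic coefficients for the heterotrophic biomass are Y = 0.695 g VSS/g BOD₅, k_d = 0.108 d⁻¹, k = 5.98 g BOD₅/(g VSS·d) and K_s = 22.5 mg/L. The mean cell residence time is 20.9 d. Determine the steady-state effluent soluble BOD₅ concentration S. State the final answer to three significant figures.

S ≈ 0.877 mg/L

From the Monod/SRT balance for a CMAS, S = K_s·(1+k_d θ_c)/[θ_c·(Y k − k_d) − 1] = 22.5 × (1 + 0.108 × 20.9) / [20.9 × (0.695 × 5.98 − 0.108) − 1] = 73.29 / 83.61 = 0.8766 mg/L.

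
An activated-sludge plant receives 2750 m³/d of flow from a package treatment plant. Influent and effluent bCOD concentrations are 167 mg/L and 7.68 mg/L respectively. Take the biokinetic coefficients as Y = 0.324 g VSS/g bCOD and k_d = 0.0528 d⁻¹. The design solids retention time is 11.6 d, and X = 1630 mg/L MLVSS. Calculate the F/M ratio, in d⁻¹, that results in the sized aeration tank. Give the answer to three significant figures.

F/M ≈ 0.450 d⁻¹

From the SRT design equation V = Y Q (S₀−S) θ_c / [X (1 + k_d θ_c)] = 0.324 × 2750 × (167 − 7.68) × 11.6 / [1630 × (1 + 0.0528 × 11.6)] = 1.65×10^6 / 2628 = 626.5 m³.
Food-to-microorganism ratio F/M = Q S₀ / (V X) = 2750 × 167 / (626.5 × 1630) = 0.4497 d⁻¹.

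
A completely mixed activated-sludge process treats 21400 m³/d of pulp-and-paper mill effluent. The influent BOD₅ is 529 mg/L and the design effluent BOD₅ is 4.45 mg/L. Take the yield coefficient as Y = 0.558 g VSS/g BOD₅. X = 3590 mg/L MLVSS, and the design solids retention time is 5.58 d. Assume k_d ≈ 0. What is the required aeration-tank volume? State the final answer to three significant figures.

V ≈ 9740 m³

Biomass mass balance (decay neglected): V·X = Y·Q·(S₀ − S)·θ_c, so V = 0.558 × 21400 × (529 − 4.45) × 5.58 / 3590 = 9736 m³.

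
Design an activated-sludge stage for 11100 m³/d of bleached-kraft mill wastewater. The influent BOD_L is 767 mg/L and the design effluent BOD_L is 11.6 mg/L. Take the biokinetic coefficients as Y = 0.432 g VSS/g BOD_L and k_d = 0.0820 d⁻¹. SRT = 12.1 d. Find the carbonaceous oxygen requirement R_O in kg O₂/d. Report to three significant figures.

R_O ≈ 5800 kg O₂/d

The observed yield is Y_obs = Y/(1 + k_d·θ_c) = 0.432 / (1 + 0.0820 × 12.1) = 0.432 / 1.992 = 0.2168 g VSS per g BOD_L removed.
Q·(S₀ − S) = 11100 × (767 − 11.6) × 10⁻³ = 8385 kg/d removed.
P_X = Y_obs·Q·(S₀ − S) = 0.2168 × 8385 = 1818 kg VSS/d.
R_O = Q·(S₀ − S) − 1.42·P_X = 8385 − 1.42 × 1818 = 5803 kg O₂/d.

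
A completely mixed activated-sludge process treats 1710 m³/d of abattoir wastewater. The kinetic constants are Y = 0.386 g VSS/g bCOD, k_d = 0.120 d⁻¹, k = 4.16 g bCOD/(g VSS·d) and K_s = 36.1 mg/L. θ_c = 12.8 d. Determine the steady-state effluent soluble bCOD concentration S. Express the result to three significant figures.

S ≈ 5.08 mg/L

For a completely mixed reactor with recycle the Lawrence–McCarty relation gives S = K_s·(1 + k_d·θ_c) / [θ_c·(Y·k − k_d) − 1] = 36.1 × (1 + 0.120 × 12.8) / [12.8 × (0.386 × 4.16 − 0.120) − 1] = 91.55 / 18.02 = 5.081 mg/L.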